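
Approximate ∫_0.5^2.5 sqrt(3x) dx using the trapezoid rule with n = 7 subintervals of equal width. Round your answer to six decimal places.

4.151532

Δx = (2.5 − 0.5)/7 = 2/7.
f(0.5) ≈ 1.224745, f(11/14) ≈ 1.535299, f(15/14) ≈ 1.792843, f(19/14) ≈ 2.017778, f(23/14) ≈ 2.220039, f(27/14) ≈ 2.405351, f(31/14) ≈ 2.577374, f(2.5) ≈ 2.738613.
T_7 = (Δx/2)·[f(x_0) + 2f(x_1) + ... + 2f(x_{6}) + f(x_7)].
Sum ≈ 4.151532.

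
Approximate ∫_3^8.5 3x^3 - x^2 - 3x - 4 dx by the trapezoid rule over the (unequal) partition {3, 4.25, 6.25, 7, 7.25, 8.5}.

3640.70703125

Subinterval widths: 1.25, 2, 0.75, 0.25, 1.25.
f(3) = 59, f(4.25) = 195.484375, f(6.25) = 670.609375, f(7) = 955, f(7.25) = 1064.921875, f(8.5) = 1740.625.
On each subinterval the trapezoid contributes (Δx_i/2)·[f(x_{i-1}) + f(x_i)].
Sum = 3640.70703125.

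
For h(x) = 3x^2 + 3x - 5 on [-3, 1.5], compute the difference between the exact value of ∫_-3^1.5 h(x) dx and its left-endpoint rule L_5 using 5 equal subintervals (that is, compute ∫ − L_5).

Exact integral: ∫_-3^1.5 h(x) dx = -2.25.
L_5 = 2.61.
Error = -2.25 − 2.61 = -4.86.

-4.86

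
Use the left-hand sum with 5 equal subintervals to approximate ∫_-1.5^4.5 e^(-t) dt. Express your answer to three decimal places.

7.677

Δt = (4.5 − (-1.5))/5 = 1.2.
Left endpoints: -1.5, -0.3, 0.9, 2.1, 3.3.
f(-1.5) ≈ 4.482, f(-0.3) ≈ 1.350, f(0.9) ≈ 0.407, f(2.1) ≈ 0.122, f(3.3) ≈ 0.037.
Sum = Δt · [f(-1.5) + f(-0.3) + f(0.9) + f(2.1) + f(3.3)].
Sum ≈ 7.677.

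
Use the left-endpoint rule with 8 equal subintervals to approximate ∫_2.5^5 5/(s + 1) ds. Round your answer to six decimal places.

Δs = (5 − 2.5)/8 = 0.3125.
Left endpoints: 2.5, 2.8125, 3.125, 3.4375, 3.75, 4.0625, 4.375, 4.6875.
f(2.5) = 10/7, f(2.8125) = 80/61, f(3.125) = 40/33, f(3.4375) = 80/71, f(3.75) = 20/19, f(4.0625) = 80/81, f(4.375) = 40/43, f(4.6875) = 80/91.
Sum = Δs · [f(2.5) + f(2.8125) + f(3.125) + ...].
Sum ≈ 2.790177.

2.790177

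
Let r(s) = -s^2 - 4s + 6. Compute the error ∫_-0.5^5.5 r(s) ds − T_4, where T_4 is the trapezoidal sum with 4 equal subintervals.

Exact integral: ∫_-0.5^5.5 r(s) ds = -79.5.
T_4 = -81.75.
Error = -79.5 − (-81.75) = 2.25.

2.25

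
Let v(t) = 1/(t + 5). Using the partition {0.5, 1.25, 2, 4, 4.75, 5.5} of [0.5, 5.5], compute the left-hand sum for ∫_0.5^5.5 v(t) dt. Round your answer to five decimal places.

Subinterval widths: 0.75, 0.75, 2, 0.75, 0.75.
Left endpoints: 0.5, 1.25, 2, 4, 4.75.
v(0.5) = 2/11, v(1.25) = 0.16, v(2) = 1/7, v(4) = 1/9, v(4.75) = 4/39.
Sum = Σ Δt_i · v(t_i).
Sum ≈ 0.70233.

0.70233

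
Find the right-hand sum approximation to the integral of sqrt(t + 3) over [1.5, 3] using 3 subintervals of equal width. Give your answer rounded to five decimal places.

Δt = (3 − 1.5)/3 = 0.5.
Right endpoints: 2, 2.5, 3.
f(2) ≈ 2.23607, f(2.5) ≈ 2.34521, f(3) ≈ 2.44949.
Sum = Δt · [f(2) + f(2.5) + f(3)].
Sum ≈ 3.51538.

3.51538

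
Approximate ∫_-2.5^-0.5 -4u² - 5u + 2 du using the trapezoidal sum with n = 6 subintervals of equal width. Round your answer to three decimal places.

-1.815

Δu = (-0.5 − (-2.5))/6 = 1/3.
f(-2.5) = -10.5, f(-13/6) = -107/18, f(-11/6) = -41/18, f(-1.5) = 0.5, f(-7/6) = 43/18, f(-5/6) = 61/18, f(-0.5) = 3.5.
T_6 = (Δu/2)·[f(u_0) + 2f(u_1) + ... + 2f(u_{5}) + f(u_6)].
Sum ≈ -1.815.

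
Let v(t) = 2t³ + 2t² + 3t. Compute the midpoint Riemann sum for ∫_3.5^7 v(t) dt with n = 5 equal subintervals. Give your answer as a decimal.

1375.889375

Δt = (7 − 3.5)/5 = 0.7.
Midpoints: 3.85, 4.55, 5.25, 5.95, 6.65.
v(3.85) = 155.32825, v(4.55) = 243.44775, v(5.25) = 360.28125, v(5.95) = 509.94475, v(6.65) = 696.55425.
Sum = Δt · [v(3.85) + v(4.55) + v(5.25) + v(5.95) + v(6.65)].
Sum = 1375.889375.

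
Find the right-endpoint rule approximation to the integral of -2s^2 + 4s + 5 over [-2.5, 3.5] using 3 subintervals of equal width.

7

Δs = (3.5 − (-2.5))/3 = 2.
Right endpoints: -0.5, 1.5, 3.5.
f(-0.5) = 2.5, f(1.5) = 6.5, f(3.5) = -5.5.
Sum = Δs · [f(-0.5) + f(1.5) + f(3.5)].
Sum = 7.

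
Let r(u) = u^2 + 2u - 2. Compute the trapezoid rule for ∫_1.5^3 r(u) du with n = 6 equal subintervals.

Δu = (3 − 1.5)/6 = 0.25.
r(1.5) = 3.25, r(1.75) = 4.5625, r(2) = 6, r(2.25) = 7.5625, r(2.5) = 9.25, r(2.75) = 11.0625, r(3) = 13.
T_6 = (Δu/2)·[r(u_0) + 2r(u_1) + ... + 2r(u_{5}) + r(u_6)].
Sum = 11.640625.

11.640625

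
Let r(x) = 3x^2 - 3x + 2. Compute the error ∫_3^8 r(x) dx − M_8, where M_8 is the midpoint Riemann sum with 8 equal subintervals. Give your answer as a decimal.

Exact integral: ∫_3^8 r(x) dx = 412.5.
M_8 = 412.01171875.
Error = 412.5 − 412.01171875 = 0.48828125.

0.48828125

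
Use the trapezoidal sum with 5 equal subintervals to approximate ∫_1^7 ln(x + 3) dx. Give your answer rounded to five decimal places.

Δx = (7 − 1)/5 = 1.2.
f(1) ≈ 1.38629, f(2.2) ≈ 1.64866, f(3.4) ≈ 1.85630, f(4.6) ≈ 2.02815, f(5.8) ≈ 2.17475, f(7) ≈ 2.30259.
T_5 = (Δx/2)·[f(x_0) + 2f(x_1) + ... + 2f(x_{4}) + f(x_5)].
Sum ≈ 11.46276.

11.46276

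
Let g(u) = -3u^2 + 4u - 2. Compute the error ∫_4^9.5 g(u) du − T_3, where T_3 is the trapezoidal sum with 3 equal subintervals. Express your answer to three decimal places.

9.243

Exact integral: ∫_4^9.5 g(u) du = -655.875.
T_3 ≈ -665.11806.
Error ≈ -655.875 − (-665.11806) ≈ 9.243.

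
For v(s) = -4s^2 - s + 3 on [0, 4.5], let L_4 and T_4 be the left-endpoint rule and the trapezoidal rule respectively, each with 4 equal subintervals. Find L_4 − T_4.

L_4 = -73.828125.
T_4 = -121.921875.
L_4 − T_4 = 48.09375.

48.09375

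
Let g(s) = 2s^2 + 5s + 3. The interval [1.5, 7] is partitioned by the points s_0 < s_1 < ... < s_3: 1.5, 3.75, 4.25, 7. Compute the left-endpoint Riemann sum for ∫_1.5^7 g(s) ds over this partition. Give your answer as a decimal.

Subinterval widths: 2.25, 0.5, 2.75.
Left endpoints: 1.5, 3.75, 4.25.
g(1.5) = 15, g(3.75) = 49.875, g(4.25) = 60.375.
Sum = Σ Δs_i · g(s_i).
Sum = 224.71875.

224.71875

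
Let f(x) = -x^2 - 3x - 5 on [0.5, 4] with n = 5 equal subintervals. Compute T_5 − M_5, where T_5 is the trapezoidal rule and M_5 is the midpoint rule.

T_5 = -62.7025.
M_5 = -62.27375.
T_5 − M_5 = -0.42875.

-0.42875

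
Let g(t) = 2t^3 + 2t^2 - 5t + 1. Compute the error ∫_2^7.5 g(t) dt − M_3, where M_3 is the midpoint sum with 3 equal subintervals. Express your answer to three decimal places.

Exact integral: ∫_2^7.5 g(t) dt ≈ 1724.82292.
M_3 ≈ 1677.83738.
Error ≈ 1724.82292 − 1677.83738 ≈ 46.986.

46.986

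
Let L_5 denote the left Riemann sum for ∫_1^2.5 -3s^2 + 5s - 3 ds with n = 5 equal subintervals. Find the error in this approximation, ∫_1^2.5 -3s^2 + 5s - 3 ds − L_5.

Exact integral: ∫_1^2.5 f(s) ds = -6.
L_5 = -4.83.
Error = -6 − (-4.83) = -1.17.

-1.17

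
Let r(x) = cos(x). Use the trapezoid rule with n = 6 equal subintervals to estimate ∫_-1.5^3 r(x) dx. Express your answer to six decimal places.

Δx = (3 − (-1.5))/6 = 0.75.
r(-1.5) ≈ 0.070737, r(-0.75) ≈ 0.731689, r(0) ≈ 1.000000, r(0.75) ≈ 0.731689, r(1.5) ≈ 0.070737, r(2.25) ≈ -0.628174, r(3) ≈ -0.989992.
T_6 = (Δx/2)·[r(x_0) + 2r(x_1) + ... + 2r(x_{5}) + r(x_6)].
Sum ≈ 1.084735.

1.084735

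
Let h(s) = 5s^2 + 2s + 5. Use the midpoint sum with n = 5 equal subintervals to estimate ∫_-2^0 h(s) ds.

19.2

Δs = (0 − (-2))/5 = 0.4.
Midpoints: -1.8, -1.4, -1, -0.6, -0.2.
h(-1.8) = 17.6, h(-1.4) = 12, h(-1) = 8, h(-0.6) = 5.6, h(-0.2) = 4.8.
Sum = Δs · [h(-1.8) + h(-1.4) + h(-1) + h(-0.6) + h(-0.2)].
Sum = 19.2.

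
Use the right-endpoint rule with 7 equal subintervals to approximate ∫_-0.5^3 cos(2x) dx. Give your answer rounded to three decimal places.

0.362

Δx = (3 − (-0.5))/7 = 0.5.
Right endpoints: 0, 0.5, 1, 1.5, 2, 2.5, 3.
f(0) ≈ 1.000, f(0.5) ≈ 0.540, f(1) ≈ -0.416, f(1.5) ≈ -0.990, f(2) ≈ -0.654, f(2.5) ≈ 0.284, f(3) ≈ 0.960.
Sum = Δx · [f(0) + f(0.5) + f(1) + ...].
Sum ≈ 0.362.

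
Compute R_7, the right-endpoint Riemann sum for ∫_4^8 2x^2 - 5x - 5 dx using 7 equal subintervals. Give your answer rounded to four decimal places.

180.8163

Δx = (8 − 4)/7 = 4/7.
Right endpoints: 32/7, 36/7, 40/7, 44/7, 48/7, 52/7, 8.
f(32/7) = 683/49, f(36/7) = 1087/49, f(40/7) = 1555/49, f(44/7) = 2087/49, f(48/7) = 2683/49, f(52/7) = 3343/49, f(8) = 83.
Sum = Δx · [f(32/7) + f(36/7) + f(40/7) + ...].
Sum ≈ 180.8163.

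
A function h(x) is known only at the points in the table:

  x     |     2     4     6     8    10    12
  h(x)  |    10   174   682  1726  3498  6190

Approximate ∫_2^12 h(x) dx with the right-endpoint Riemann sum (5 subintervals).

Δx = 2.
Sum = 2·[174 + 682 + 1726 + 3498 + 6190] = 24540.

24540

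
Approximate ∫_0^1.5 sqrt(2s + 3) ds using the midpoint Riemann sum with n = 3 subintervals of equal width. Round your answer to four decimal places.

3.1687

Δs = (1.5 − 0)/3 = 0.5.
Midpoints: 0.25, 0.75, 1.25.
f(0.25) ≈ 1.8708, f(0.75) ≈ 2.1213, f(1.25) ≈ 2.3452.
Sum = Δs · [f(0.25) + f(0.75) + f(1.25)].
Sum ≈ 3.1687.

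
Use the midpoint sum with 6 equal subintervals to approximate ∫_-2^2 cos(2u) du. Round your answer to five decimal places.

-0.81591

Δu = (2 − (-2))/6 = 2/3.
Midpoints: -5/3, -1, -1/3, 1/3, 1, 5/3.
f(-5/3) ≈ -0.98167, f(-1) ≈ -0.41615, f(-1/3) ≈ 0.78589, f(1/3) ≈ 0.78589, f(1) ≈ -0.41615, f(5/3) ≈ -0.98167.
Sum = Δu · [f(-5/3) + f(-1) + f(-1/3) + ...].
Sum ≈ -0.81591.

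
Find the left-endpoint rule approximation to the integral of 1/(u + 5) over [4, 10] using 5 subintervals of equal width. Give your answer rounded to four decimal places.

0.5384

Δu = (10 − 4)/5 = 1.2.
Left endpoints: 4, 5.2, 6.4, 7.6, 8.8.
f(4) = 1/9, f(5.2) = 5/51, f(6.4) = 5/57, f(7.6) = 5/63, f(8.8) = 5/69.
Sum = Δu · [f(4) + f(5.2) + f(6.4) + f(7.6) + f(8.8)].
Sum ≈ 0.5384.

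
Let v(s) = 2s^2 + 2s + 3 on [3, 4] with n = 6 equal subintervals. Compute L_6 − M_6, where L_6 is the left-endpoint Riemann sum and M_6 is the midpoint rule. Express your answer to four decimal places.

-1.3194

L_6 ≈ 33.342593.
M_6 ≈ 34.662037.
L_6 − M_6 ≈ -1.3194.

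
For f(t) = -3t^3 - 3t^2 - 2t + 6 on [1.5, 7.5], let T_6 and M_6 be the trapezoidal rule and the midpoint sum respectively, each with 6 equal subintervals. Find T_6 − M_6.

T_6 = -2849.25.
M_6 = -2784.
T_6 − M_6 = -65.25.

-65.25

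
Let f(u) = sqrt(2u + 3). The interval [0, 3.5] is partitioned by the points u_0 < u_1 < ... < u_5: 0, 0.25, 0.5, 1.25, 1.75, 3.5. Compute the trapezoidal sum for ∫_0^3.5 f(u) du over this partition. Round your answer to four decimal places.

Subinterval widths: 0.25, 0.25, 0.75, 0.5, 1.75.
f(0) ≈ 1.7321, f(0.25) ≈ 1.8708, f(0.5) ≈ 2.0000, f(1.25) ≈ 2.3452, f(1.75) ≈ 2.5495, f(3.5) ≈ 3.1623.
On each subinterval the trapezoid contributes (Δu_i/2)·[f(u_{i-1}) + f(u_i)].
Sum ≈ 8.7852.

8.7852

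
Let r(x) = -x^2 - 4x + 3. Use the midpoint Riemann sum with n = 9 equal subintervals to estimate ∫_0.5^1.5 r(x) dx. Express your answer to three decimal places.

-2.082

Δx = (1.5 − 0.5)/9 = 1/9.
Midpoints: 5/9, 2/3, 7/9, 8/9, 1, 10/9, 11/9, 4/3, 13/9.
r(5/9) = 38/81, r(2/3) = -1/9, r(7/9) = -58/81, r(8/9) = -109/81, r(1) = -2, r(10/9) = -217/81, r(11/9) = -274/81, r(4/3) = -37/9, r(13/9) = -394/81.
Sum = Δx · [r(5/9) + r(2/3) + r(7/9) + ...].
Sum ≈ -2.082.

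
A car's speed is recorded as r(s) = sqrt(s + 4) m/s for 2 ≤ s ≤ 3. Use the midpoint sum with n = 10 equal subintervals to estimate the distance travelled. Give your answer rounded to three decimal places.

2.549

Δs = (3 − 2)/10 = 0.1.
Midpoints: 2.05, 2.15, 2.25, 2.35, 2.45, 2.55, 2.65, 2.75, 2.85, 2.95.
r(2.05) ≈ 2.460, r(2.15) ≈ 2.480, r(2.25) ≈ 2.500, r(2.35) ≈ 2.520, r(2.45) ≈ 2.540, r(2.55) ≈ 2.559, r(2.65) ≈ 2.579, r(2.75) ≈ 2.598, r(2.85) ≈ 2.617, r(2.95) ≈ 2.636.
Sum = Δs · [r(2.05) + r(2.15) + r(2.25) + ...].
Sum ≈ 2.549.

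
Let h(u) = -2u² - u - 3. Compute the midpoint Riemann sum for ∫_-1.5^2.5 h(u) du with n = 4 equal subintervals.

-26

Δu = (2.5 − (-1.5))/4 = 1.
Midpoints: -1, 0, 1, 2.
h(-1) = -4, h(0) = -3, h(1) = -6, h(2) = -13.
Sum = Δu · [h(-1) + h(0) + h(1) + h(2)].
Sum = -26.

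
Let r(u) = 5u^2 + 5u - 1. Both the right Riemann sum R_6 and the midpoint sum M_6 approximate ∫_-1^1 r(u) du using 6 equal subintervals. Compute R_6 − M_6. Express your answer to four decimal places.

1.9444

R_6 ≈ 3.185185.
M_6 ≈ 1.240741.
R_6 − M_6 ≈ 1.9444.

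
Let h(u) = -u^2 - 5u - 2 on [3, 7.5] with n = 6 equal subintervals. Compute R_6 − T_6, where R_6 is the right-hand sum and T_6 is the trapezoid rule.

-26.15625

R_6 = -285.328125.
T_6 = -259.171875.
R_6 − T_6 = -26.15625.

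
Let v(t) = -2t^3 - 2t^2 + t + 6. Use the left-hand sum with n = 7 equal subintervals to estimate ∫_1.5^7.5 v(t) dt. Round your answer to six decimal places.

-1414.377551

Δt = (7.5 − 1.5)/7 = 6/7.
Left endpoints: 1.5, 33/14, 45/14, 57/14, 69/14, 81/14, 93/14.
v(1.5) = -3.75, v(33/14) = -39717/1372, v(45/14) = -106833/1372, v(57/14) = -216861/1372, v(69/14) = -380169/1372, v(81/14) = -607125/1372, v(93/14) = -908097/1372.
Sum = Δt · [v(1.5) + v(33/14) + v(45/14) + ...].
Sum ≈ -1414.377551.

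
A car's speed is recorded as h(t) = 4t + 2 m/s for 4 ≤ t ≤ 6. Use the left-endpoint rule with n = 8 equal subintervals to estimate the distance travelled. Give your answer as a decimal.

43

Δt = (6 − 4)/8 = 0.25.
Left endpoints: 4, 4.25, 4.5, 4.75, 5, 5.25, 5.5, 5.75.
h(4) = 18, h(4.25) = 19, h(4.5) = 20, h(4.75) = 21, h(5) = 22, h(5.25) = 23, h(5.5) = 24, h(5.75) = 25.
Sum = Δt · [h(4) + h(4.25) + h(4.5) + ...].
Sum = 43.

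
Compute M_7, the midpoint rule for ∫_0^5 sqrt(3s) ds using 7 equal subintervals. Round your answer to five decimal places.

12.96538

Δs = (5 − 0)/7 = 5/7.
Midpoints: 5/14, 15/14, 25/14, 2.5, 45/14, 55/14, 65/14.
f(5/14) ≈ 1.03510, f(15/14) ≈ 1.79284, f(25/14) ≈ 2.31455, f(2.5) ≈ 2.73861, f(45/14) ≈ 3.10530, f(55/14) ≈ 3.43303, f(65/14) ≈ 3.73210.
Sum = Δs · [f(5/14) + f(15/14) + f(25/14) + ...].
Sum ≈ 12.96538.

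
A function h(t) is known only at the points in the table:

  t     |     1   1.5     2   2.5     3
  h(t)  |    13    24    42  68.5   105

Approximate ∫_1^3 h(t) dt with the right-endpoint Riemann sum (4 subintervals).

119.75

Δt = 0.5.
Sum = 0.5·[24 + 42 + 68.5 + 105] = 119.75.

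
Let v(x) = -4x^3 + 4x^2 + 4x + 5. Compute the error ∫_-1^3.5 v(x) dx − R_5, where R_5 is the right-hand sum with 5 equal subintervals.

57.3075

Exact integral: ∫_-1^3.5 v(x) dx = -45.5625.
R_5 = -102.87.
Error = -45.5625 − (-102.87) = 57.3075.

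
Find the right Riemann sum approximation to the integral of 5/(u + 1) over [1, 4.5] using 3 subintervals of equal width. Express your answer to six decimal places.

4.248865

Δu = (4.5 − 1)/3 = 7/6.
Right endpoints: 13/6, 10/3, 4.5.
f(13/6) = 30/19, f(10/3) = 15/13, f(4.5) = 10/11.
Sum = Δu · [f(13/6) + f(10/3) + f(4.5)].
Sum ≈ 4.248865.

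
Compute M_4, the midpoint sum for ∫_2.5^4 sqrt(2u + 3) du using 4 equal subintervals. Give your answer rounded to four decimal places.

Δu = (4 − 2.5)/4 = 0.375.
Midpoints: 2.6875, 3.0625, 3.4375, 3.8125.
f(2.6875) ≈ 2.8940, f(3.0625) ≈ 3.0208, f(3.4375) ≈ 3.1425, f(3.8125) ≈ 3.2596.
Sum = Δu · [f(2.6875) + f(3.0625) + f(3.4375) + f(3.8125)].
Sum ≈ 4.6188.

4.6188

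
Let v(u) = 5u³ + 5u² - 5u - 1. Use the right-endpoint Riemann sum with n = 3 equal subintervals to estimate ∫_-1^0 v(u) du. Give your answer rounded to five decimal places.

1.03704

Δu = (0 − (-1))/3 = 1/3.
Right endpoints: -2/3, -1/3, 0.
v(-2/3) = 83/27, v(-1/3) = 28/27, v(0) = -1.
Sum = Δu · [v(-2/3) + v(-1/3) + v(0)].
Sum ≈ 1.03704.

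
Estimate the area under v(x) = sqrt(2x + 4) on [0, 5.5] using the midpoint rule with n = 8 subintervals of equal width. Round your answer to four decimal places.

Δx = (5.5 − 0)/8 = 0.6875.
Midpoints: 0.34375, 1.03125, 1.71875, 2.40625, 3.09375, 3.78125, 4.46875, 5.15625.
v(0.34375) ≈ 2.1651, v(1.03125) ≈ 2.4622, v(1.71875) ≈ 2.7272, v(2.40625) ≈ 2.9686, v(3.09375) ≈ 3.1918, v(3.78125) ≈ 3.4004, v(4.46875) ≈ 3.5969, v(5.15625) ≈ 3.7832.
Sum = Δx · [v(0.34375) + v(1.03125) + v(1.71875) + ...].
Sum ≈ 16.7030.

16.7030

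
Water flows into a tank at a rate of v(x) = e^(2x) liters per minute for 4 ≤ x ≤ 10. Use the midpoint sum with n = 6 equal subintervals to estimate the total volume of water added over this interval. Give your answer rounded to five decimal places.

206416661.70689

Δx = (10 − 4)/6 = 1.
Midpoints: 4.5, 5.5, 6.5, 7.5, 8.5, 9.5.
v(4.5) ≈ 8103.08393, v(5.5) ≈ 59874.14172, v(6.5) ≈ 442413.39201, v(7.5) ≈ 3269017.37247, v(8.5) ≈ 24154952.75358, v(9.5) ≈ 178482300.96319.
Sum = Δx · [v(4.5) + v(5.5) + v(6.5) + ...].
Sum ≈ 206416661.70689.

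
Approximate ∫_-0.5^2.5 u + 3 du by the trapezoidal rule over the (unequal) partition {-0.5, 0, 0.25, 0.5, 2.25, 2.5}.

Subinterval widths: 0.5, 0.25, 0.25, 1.75, 0.25.
f(-0.5) = 2.5, f(0) = 3, f(0.25) = 3.25, f(0.5) = 3.5, f(2.25) = 5.25, f(2.5) = 5.5.
On each subinterval the trapezoid contributes (Δu_i/2)·[f(u_{i-1}) + f(u_i)].
Sum = 12.

12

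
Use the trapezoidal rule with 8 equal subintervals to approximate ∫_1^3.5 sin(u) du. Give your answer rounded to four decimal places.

1.4647

Δu = (3.5 − 1)/8 = 0.3125.
f(1) ≈ 0.8415, f(1.3125) ≈ 0.9668, f(1.625) ≈ 0.9985, f(1.9375) ≈ 0.9335, f(2.25) ≈ 0.7781, f(2.5625) ≈ 0.5473, f(2.875) ≈ 0.2634, f(3.1875) ≈ -0.0459, f(3.5) ≈ -0.3508.
T_8 = (Δu/2)·[f(u_0) + 2f(u_1) + ... + 2f(u_{7}) + f(u_8)].
Sum ≈ 1.4647.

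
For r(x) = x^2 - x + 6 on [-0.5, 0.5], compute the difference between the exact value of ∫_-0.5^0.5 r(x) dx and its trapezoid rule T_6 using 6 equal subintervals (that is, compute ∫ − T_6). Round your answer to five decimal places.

Exact integral: ∫_-0.5^0.5 r(x) dx ≈ 6.0833333.
T_6 ≈ 6.0879630.
Error ≈ 6.0833333 − 6.0879630 ≈ -0.00463.

-0.00463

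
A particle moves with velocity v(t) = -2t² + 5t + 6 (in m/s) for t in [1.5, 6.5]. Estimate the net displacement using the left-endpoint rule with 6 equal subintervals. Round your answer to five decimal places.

-29.07407

Δt = (6.5 − 1.5)/6 = 5/6.
Left endpoints: 1.5, 7/3, 19/6, 4, 29/6, 17/3.
v(1.5) = 9, v(7/3) = 61/9, v(19/6) = 16/9, v(4) = -6, v(29/6) = -149/9, v(17/3) = -269/9.
Sum = Δt · [v(1.5) + v(7/3) + v(19/6) + ...].
Sum ≈ -29.07407.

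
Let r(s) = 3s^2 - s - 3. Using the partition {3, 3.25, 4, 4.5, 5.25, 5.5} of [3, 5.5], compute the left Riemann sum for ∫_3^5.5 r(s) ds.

103.375

Subinterval widths: 0.25, 0.75, 0.5, 0.75, 0.25.
Left endpoints: 3, 3.25, 4, 4.5, 5.25.
r(3) = 21, r(3.25) = 25.4375, r(4) = 41, r(4.5) = 53.25, r(5.25) = 74.4375.
Sum = Σ Δs_i · r(s_i).
Sum = 103.375.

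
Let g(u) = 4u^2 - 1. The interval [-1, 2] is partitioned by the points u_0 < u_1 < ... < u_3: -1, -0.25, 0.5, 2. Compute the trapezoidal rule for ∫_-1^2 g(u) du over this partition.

11.8125

Subinterval widths: 0.75, 0.75, 1.5.
g(-1) = 3, g(-0.25) = -0.75, g(0.5) = 0, g(2) = 15.
On each subinterval the trapezoid contributes (Δu_i/2)·[g(u_{i-1}) + g(u_i)].
Sum = 11.8125.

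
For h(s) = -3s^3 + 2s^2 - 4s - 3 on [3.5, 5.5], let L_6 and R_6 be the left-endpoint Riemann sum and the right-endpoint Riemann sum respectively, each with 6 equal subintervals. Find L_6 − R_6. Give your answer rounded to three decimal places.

L_6 ≈ -477.75926.
R_6 ≈ -591.92593.
L_6 − R_6 ≈ 114.167.

114.167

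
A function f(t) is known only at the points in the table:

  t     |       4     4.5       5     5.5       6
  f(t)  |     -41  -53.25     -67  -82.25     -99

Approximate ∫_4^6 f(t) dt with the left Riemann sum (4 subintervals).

-121.75

Δt = 0.5.
Sum = 0.5·[(-41) + (-53.25) + (-67) + (-82.25)] = -121.75.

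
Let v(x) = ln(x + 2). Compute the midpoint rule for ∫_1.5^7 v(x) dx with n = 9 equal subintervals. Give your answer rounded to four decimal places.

Δx = (7 − 1.5)/9 = 11/18.
Midpoints: 65/36, 29/12, 109/36, 131/36, 4.25, 175/36, 197/36, 73/12, 241/36.
v(65/36) ≈ 1.3365, v(29/12) ≈ 1.4854, v(109/36) ≈ 1.6150, v(131/36) ≈ 1.7297, v(4.25) ≈ 1.8326, v(175/36) ≈ 1.9259, v(197/36) ≈ 2.0112, v(73/12) ≈ 2.0898, v(241/36) ≈ 2.1627.
Sum = Δx · [v(65/36) + v(29/12) + v(109/36) + ...].
Sum ≈ 9.8931.

9.8931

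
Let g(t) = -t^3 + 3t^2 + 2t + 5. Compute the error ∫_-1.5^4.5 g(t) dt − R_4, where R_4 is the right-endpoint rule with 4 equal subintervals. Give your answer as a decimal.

Exact integral: ∫_-1.5^4.5 g(t) dt = 41.25.
R_4 = 16.5.
Error = 41.25 − 16.5 = 24.75.

24.75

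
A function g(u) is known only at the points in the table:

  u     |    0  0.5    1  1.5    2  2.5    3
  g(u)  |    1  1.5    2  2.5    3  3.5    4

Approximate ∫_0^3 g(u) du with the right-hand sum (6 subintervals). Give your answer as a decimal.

8.25

Δu = 0.5.
Sum = 0.5·[1.5 + 2 + 2.5 + 3 + 3.5 + 4] = 8.25.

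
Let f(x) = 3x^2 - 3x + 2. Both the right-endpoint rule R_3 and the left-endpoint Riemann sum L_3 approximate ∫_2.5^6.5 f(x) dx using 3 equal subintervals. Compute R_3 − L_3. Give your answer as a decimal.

R_3 ≈ 280.5555556.
L_3 ≈ 152.5555556.
R_3 − L_3 = 128.

128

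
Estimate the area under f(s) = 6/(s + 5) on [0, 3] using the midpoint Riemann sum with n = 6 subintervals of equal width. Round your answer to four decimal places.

Δs = (3 − 0)/6 = 0.5.
Midpoints: 0.25, 0.75, 1.25, 1.75, 2.25, 2.75.
f(0.25) = 8/7, f(0.75) = 24/23, f(1.25) = 0.96, f(1.75) = 8/9, f(2.25) = 24/29, f(2.75) = 24/31.
Sum = Δs · [f(0.25) + f(0.75) + f(1.25) + ...].
Sum ≈ 2.8185.

2.8185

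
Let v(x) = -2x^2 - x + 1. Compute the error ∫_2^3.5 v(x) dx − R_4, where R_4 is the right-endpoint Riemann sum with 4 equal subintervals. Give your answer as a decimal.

3.4453125

Exact integral: ∫_2^3.5 v(x) dx = -25.875.
R_4 = -29.3203125.
Error = -25.875 − (-29.3203125) = 3.4453125.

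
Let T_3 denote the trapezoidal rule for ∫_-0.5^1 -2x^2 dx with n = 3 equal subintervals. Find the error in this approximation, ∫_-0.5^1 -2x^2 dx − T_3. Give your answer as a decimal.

Exact integral: ∫_-0.5^1 f(x) dx = -0.75.
T_3 = -0.875.
Error = -0.75 − (-0.875) = 0.125.

0.125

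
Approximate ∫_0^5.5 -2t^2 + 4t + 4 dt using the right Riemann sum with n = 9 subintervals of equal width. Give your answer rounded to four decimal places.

-40.8652

Δt = (5.5 − 0)/9 = 11/18.
Right endpoints: 11/18, 11/9, 11/6, 22/9, 55/18, 11/3, 77/18, 44/9, 5.5.
f(11/18) = 923/162, f(11/9) = 478/81, f(11/6) = 83/18, f(22/9) = 148/81, f(55/18) = -397/162, f(11/3) = -74/9, f(77/18) = -2509/162, f(44/9) = -1964/81, f(5.5) = -34.5.
Sum = Δt · [f(11/18) + f(11/9) + f(11/6) + ...].
Sum ≈ -40.8652.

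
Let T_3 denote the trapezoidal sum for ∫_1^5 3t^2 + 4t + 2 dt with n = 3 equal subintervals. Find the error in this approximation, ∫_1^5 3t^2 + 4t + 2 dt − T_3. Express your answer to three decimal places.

Exact integral: ∫_1^5 f(t) dt = 180.
T_3 ≈ 183.55556.
Error ≈ 180 − 183.55556 ≈ -3.556.

-3.556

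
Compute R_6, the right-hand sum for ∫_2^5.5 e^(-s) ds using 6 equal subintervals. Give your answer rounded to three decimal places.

0.097

Δs = (5.5 − 2)/6 = 7/12.
Right endpoints: 31/12, 19/6, 3.75, 13/3, 59/12, 5.5.
f(31/12) ≈ 0.076, f(19/6) ≈ 0.042, f(3.75) ≈ 0.024, f(13/3) ≈ 0.013, f(59/12) ≈ 0.007, f(5.5) ≈ 0.004.
Sum = Δs · [f(31/12) + f(19/6) + f(3.75) + ...].
Sum ≈ 0.097.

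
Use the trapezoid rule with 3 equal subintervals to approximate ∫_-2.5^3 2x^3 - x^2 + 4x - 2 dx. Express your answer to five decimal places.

2.80093

Δx = (3 − (-2.5))/3 = 11/6.
f(-2.5) = -49.5, f(-2/3) = -154/27, f(7/6) = 121/27, f(3) = 55.
T_3 = (Δx/2)·[f(x_0) + 2f(x_1) + 2f(x_2) + f(x_3)].
Sum ≈ 2.80093.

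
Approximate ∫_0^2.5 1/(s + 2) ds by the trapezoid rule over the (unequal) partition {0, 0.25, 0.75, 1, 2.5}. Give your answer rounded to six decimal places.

0.823864

Subinterval widths: 0.25, 0.5, 0.25, 1.5.
f(0) = 0.5, f(0.25) = 4/9, f(0.75) = 4/11, f(1) = 1/3, f(2.5) = 2/9.
On each subinterval the trapezoid contributes (Δs_i/2)·[f(s_{i-1}) + f(s_i)].
Sum ≈ 0.823864.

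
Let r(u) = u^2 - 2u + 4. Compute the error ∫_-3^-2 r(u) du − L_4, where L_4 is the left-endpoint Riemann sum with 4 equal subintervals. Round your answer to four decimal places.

Exact integral: ∫_-3^-2 r(u) du ≈ 15.333333.
L_4 = 16.21875.
Error ≈ 15.333333 − 16.21875 ≈ -0.8854.

-0.8854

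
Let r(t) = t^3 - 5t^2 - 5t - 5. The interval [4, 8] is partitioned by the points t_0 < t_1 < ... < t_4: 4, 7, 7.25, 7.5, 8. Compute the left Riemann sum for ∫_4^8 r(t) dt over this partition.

-40.18359375

Subinterval widths: 3, 0.25, 0.25, 0.5.
Left endpoints: 4, 7, 7.25, 7.5.
r(4) = -41, r(7) = 58, r(7.25) = 77.015625, r(7.5) = 98.125.
Sum = Σ Δt_i · r(t_i).
Sum = -40.18359375.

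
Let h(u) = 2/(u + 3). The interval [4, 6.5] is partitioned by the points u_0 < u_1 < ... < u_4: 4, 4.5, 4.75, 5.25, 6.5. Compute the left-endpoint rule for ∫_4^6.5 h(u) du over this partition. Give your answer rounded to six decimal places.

0.641586

Subinterval widths: 0.5, 0.25, 0.5, 1.25.
Left endpoints: 4, 4.5, 4.75, 5.25.
h(4) = 2/7, h(4.5) = 4/15, h(4.75) = 8/31, h(5.25) = 8/33.
Sum = Σ Δu_i · h(u_i).
Sum ≈ 0.641586.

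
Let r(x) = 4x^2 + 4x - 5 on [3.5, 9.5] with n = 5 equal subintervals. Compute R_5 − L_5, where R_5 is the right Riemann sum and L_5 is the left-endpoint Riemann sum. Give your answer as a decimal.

R_5 = 1419.36.
L_5 = 1016.16.
R_5 − L_5 = 403.2.

403.2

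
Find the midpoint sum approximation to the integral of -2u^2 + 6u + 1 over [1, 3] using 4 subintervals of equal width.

Δu = (3 − 1)/4 = 0.5.
Midpoints: 1.25, 1.75, 2.25, 2.75.
f(1.25) = 5.375, f(1.75) = 5.375, f(2.25) = 4.375, f(2.75) = 2.375.
Sum = Δu · [f(1.25) + f(1.75) + f(2.25) + f(2.75)].
Sum = 8.75.

8.75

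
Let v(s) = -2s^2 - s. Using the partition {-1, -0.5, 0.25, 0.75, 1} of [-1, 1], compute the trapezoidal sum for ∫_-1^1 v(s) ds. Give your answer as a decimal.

-1.5625

Subinterval widths: 0.5, 0.75, 0.5, 0.25.
v(-1) = -1, v(-0.5) = 0, v(0.25) = -0.375, v(0.75) = -1.875, v(1) = -3.
On each subinterval the trapezoid contributes (Δs_i/2)·[v(s_{i-1}) + v(s_i)].
Sum = -1.5625.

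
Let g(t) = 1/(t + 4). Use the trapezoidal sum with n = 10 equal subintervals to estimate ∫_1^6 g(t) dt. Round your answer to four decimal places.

0.6938

Δt = (6 − 1)/10 = 0.5.
g(1) = 0.2, g(1.5) = 2/11, g(2) = 1/6, g(2.5) = 2/13, g(3) = 1/7, g(3.5) = 2/15, g(4) = 0.125, g(4.5) = 2/17, g(5) = 1/9, g(5.5) = 2/19, g(6) = 0.1.
T_10 = (Δt/2)·[g(t_0) + 2g(t_1) + ... + 2g(t_{9}) + g(t_10)].
Sum ≈ 0.6938.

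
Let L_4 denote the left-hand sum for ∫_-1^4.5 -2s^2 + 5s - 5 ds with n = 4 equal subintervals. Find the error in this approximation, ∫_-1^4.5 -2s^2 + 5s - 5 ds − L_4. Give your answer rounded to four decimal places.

-4.0964

Exact integral: ∫_-1^4.5 f(s) ds ≈ -40.791667.
L_4 = -36.6953125.
Error ≈ -40.791667 − (-36.6953125) ≈ -4.0964.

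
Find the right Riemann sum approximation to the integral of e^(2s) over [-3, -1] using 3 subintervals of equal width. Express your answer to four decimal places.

Δs = (-1 − (-3))/3 = 2/3.
Right endpoints: -7/3, -5/3, -1.
f(-7/3) ≈ 0.0094, f(-5/3) ≈ 0.0357, f(-1) ≈ 0.1353.
Sum = Δs · [f(-7/3) + f(-5/3) + f(-1)].
Sum ≈ 0.1203.

0.1203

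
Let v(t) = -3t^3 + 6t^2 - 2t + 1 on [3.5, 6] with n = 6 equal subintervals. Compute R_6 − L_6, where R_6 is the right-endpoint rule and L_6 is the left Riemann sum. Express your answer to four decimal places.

-159.1146

R_6 ≈ -616.668837.
L_6 ≈ -457.554253.
R_6 − L_6 ≈ -159.1146.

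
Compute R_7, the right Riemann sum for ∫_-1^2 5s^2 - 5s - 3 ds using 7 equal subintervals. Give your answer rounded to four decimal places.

Δs = (2 − (-1))/7 = 3/7.
Right endpoints: -4/7, -1/7, 2/7, 5/7, 8/7, 11/7, 2.
f(-4/7) = 73/49, f(-1/7) = -107/49, f(2/7) = -197/49, f(5/7) = -197/49, f(8/7) = -107/49, f(11/7) = 73/49, f(2) = 7.
Sum = Δs · [f(-4/7) + f(-1/7) + f(2/7) + ...].
Sum ≈ -1.0408.

-1.0408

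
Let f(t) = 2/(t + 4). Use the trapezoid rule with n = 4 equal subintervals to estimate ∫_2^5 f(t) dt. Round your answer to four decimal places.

Δt = (5 − 2)/4 = 0.75.
f(2) = 1/3, f(2.75) = 8/27, f(3.5) = 4/15, f(4.25) = 8/33, f(5) = 2/9.
T_4 = (Δt/2)·[f(t_0) + 2f(t_1) + 2f(t_2) + 2f(t_3) + f(t_4)].
Sum ≈ 0.8124.

0.8124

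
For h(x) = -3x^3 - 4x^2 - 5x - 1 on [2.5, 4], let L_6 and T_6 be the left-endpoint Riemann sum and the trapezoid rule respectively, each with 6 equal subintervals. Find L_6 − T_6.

23.953125

L_6 = -229.64453125.
T_6 = -253.59765625.
L_6 − T_6 = 23.953125.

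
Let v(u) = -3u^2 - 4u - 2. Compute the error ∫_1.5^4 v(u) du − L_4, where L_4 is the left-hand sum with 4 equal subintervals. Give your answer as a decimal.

-15.52734375

Exact integral: ∫_1.5^4 v(u) du = -93.125.
L_4 = -77.59765625.
Error = -93.125 − (-77.59765625) = -15.52734375.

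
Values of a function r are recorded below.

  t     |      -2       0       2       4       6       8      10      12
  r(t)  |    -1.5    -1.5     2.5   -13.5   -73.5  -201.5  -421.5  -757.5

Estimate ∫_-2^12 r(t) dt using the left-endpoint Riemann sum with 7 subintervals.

Δt = 2.
Sum = 2·[(-1.5) + (-1.5) + 2.5 + (-13.5) + (-73.5) + (-201.5) + (-421.5)] = -1421.

-1421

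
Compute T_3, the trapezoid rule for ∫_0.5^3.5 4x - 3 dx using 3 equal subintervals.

Δx = (3.5 − 0.5)/3 = 1.
f(0.5) = -1, f(1.5) = 3, f(2.5) = 7, f(3.5) = 11.
T_3 = (Δx/2)·[f(x_0) + 2f(x_1) + 2f(x_2) + f(x_3)].
Sum = 15.

15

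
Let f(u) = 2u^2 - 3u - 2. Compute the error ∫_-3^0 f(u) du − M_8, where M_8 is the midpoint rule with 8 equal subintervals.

Exact integral: ∫_-3^0 f(u) du = 25.5.
M_8 = 25.4296875.
Error = 25.5 − 25.4296875 = 0.0703125.

0.0703125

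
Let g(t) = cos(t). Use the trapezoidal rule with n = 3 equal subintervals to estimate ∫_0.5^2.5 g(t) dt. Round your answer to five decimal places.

0.11460

Δt = (2.5 − 0.5)/3 = 2/3.
g(0.5) ≈ 0.87758, g(7/6) ≈ 0.39322, g(11/6) ≈ -0.25953, g(2.5) ≈ -0.80114.
T_3 = (Δt/2)·[g(t_0) + 2g(t_1) + 2g(t_2) + g(t_3)].
Sum ≈ 0.11460.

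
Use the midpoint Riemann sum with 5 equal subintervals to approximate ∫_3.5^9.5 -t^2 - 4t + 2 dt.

-414.78

Δt = (9.5 − 3.5)/5 = 1.2.
Midpoints: 4.1, 5.3, 6.5, 7.7, 8.9.
f(4.1) = -31.21, f(5.3) = -47.29, f(6.5) = -66.25, f(7.7) = -88.09, f(8.9) = -112.81.
Sum = Δt · [f(4.1) + f(5.3) + f(6.5) + f(7.7) + f(8.9)].
Sum = -414.78.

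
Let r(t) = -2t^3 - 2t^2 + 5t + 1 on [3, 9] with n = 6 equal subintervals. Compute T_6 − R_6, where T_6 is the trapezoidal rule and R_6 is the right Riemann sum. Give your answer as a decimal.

759

T_6 = -3560.
R_6 = -4319.
T_6 − R_6 = 759.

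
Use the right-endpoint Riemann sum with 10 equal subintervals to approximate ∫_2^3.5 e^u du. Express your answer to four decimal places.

27.7041

Δu = (3.5 − 2)/10 = 0.15.
Right endpoints: 2.15, 2.3, 2.45, 2.6, 2.75, 2.9, 3.05, 3.2, 3.35, 3.5.
f(2.15) ≈ 8.5849, f(2.3) ≈ 9.9742, f(2.45) ≈ 11.5883, f(2.6) ≈ 13.4637, f(2.75) ≈ 15.6426, f(2.9) ≈ 18.1741, f(3.05) ≈ 21.1153, f(3.2) ≈ 24.5325, f(3.35) ≈ 28.5027, f(3.5) ≈ 33.1155.
Sum = Δu · [f(2.15) + f(2.3) + f(2.45) + ...].
Sum ≈ 27.7041.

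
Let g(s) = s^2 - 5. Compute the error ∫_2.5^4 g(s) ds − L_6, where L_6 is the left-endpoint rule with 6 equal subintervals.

Exact integral: ∫_2.5^4 g(s) ds = 8.625.
L_6 = 7.421875.
Error = 8.625 − 7.421875 = 1.203125.

1.203125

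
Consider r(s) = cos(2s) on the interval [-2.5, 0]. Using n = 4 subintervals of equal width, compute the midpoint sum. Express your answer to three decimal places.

-0.512

Δs = (0 − (-2.5))/4 = 0.625.
Midpoints: -2.1875, -1.5625, -0.9375, -0.3125.
r(-2.1875) ≈ -0.331, r(-1.5625) ≈ -1.000, r(-0.9375) ≈ -0.300, r(-0.3125) ≈ 0.811.
Sum = Δs · [r(-2.1875) + r(-1.5625) + r(-0.9375) + r(-0.3125)].
Sum ≈ -0.512.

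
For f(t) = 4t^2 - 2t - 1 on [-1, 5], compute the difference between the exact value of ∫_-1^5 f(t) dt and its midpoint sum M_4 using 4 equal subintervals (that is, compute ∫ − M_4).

Exact integral: ∫_-1^5 f(t) dt = 138.
M_4 = 133.5.
Error = 138 − 133.5 = 4.5.

4.5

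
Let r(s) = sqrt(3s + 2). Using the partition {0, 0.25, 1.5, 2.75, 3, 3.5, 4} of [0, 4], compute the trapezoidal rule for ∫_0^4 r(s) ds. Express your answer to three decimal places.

Subinterval widths: 0.25, 1.25, 1.25, 0.25, 0.5, 0.5.
r(0) ≈ 1.414, r(0.25) ≈ 1.658, r(1.5) ≈ 2.550, r(2.75) ≈ 3.202, r(3) ≈ 3.317, r(3.5) ≈ 3.536, r(4) ≈ 3.742.
On each subinterval the trapezoid contributes (Δs_i/2)·[r(s_{i-1}) + r(s_i)].
Sum ≈ 10.955.

10.955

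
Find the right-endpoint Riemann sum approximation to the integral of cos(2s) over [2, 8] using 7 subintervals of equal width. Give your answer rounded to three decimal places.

Δs = (8 − 2)/7 = 6/7.
Right endpoints: 20/7, 26/7, 32/7, 38/7, 44/7, 50/7, 8.
f(20/7) ≈ 0.842, f(26/7) ≈ 0.413, f(32/7) ≈ -0.961, f(38/7) ≈ -0.138, f(44/7) ≈ 1.000, f(50/7) ≈ -0.148, f(8) ≈ -0.958.
Sum = Δs · [f(20/7) + f(26/7) + f(32/7) + ...].
Sum ≈ 0.044.

0.044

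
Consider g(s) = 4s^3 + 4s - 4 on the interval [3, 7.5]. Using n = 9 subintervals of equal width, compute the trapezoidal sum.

3171.375

Δs = (7.5 − 3)/9 = 0.5.
g(3) = 116, g(3.5) = 181.5, g(4) = 268, g(4.5) = 378.5, g(5) = 516, g(5.5) = 683.5, g(6) = 884, g(6.5) = 1120.5, g(7) = 1396, g(7.5) = 1713.5.
T_9 = (Δs/2)·[g(s_0) + 2g(s_1) + ... + 2g(s_{8}) + g(s_9)].
Sum = 3171.375.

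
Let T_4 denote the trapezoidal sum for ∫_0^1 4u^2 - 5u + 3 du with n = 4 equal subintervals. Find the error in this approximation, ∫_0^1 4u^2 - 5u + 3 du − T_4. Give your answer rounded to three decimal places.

Exact integral: ∫_0^1 f(u) du ≈ 1.83333.
T_4 = 1.875.
Error ≈ 1.83333 − 1.875 ≈ -0.042.

-0.042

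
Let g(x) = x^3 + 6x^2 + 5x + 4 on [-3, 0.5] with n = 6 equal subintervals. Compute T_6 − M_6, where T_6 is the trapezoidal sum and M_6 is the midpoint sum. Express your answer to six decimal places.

T_6 ≈ 26.58723958.
M_6 ≈ 25.91731771.
T_6 − M_6 ≈ 0.669922.

0.669922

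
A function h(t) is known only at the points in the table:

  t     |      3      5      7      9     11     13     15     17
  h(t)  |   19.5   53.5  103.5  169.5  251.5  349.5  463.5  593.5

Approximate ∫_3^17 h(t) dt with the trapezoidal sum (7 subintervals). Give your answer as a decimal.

Δt = 2.
T_7 = (2/2)·[19.5 + 2·53.5 + 2·103.5 + 2·169.5 + 2·251.5 + 2·349.5 + 2·463.5 + 593.5] = 3395.

3395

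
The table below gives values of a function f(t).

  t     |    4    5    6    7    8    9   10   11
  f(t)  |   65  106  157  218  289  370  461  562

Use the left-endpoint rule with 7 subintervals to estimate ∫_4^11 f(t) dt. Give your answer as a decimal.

Δt = 1.
Sum = 1·[65 + 106 + 157 + 218 + 289 + 370 + 461] = 1666.

1666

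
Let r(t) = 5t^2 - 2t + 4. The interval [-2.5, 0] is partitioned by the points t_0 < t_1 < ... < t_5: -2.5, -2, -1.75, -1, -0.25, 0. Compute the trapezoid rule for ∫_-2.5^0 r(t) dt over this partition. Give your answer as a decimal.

43.125

Subinterval widths: 0.5, 0.25, 0.75, 0.75, 0.25.
r(-2.5) = 40.25, r(-2) = 28, r(-1.75) = 22.8125, r(-1) = 11, r(-0.25) = 4.8125, r(0) = 4.
On each subinterval the trapezoid contributes (Δt_i/2)·[r(t_{i-1}) + r(t_i)].
Sum = 43.125.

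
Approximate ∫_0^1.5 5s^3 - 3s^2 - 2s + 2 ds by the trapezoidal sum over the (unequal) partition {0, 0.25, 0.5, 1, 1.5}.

4.20703125

Subinterval widths: 0.25, 0.25, 0.5, 0.5.
f(0) = 2, f(0.25) = 1.390625, f(0.5) = 0.875, f(1) = 2, f(1.5) = 9.125.
On each subinterval the trapezoid contributes (Δs_i/2)·[f(s_{i-1}) + f(s_i)].
Sum = 4.20703125.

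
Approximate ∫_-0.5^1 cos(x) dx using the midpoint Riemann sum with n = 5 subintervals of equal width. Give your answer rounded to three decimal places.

1.326

Δx = (1 − (-0.5))/5 = 0.3.
Midpoints: -0.35, -0.05, 0.25, 0.55, 0.85.
f(-0.35) ≈ 0.939, f(-0.05) ≈ 0.999, f(0.25) ≈ 0.969, f(0.55) ≈ 0.853, f(0.85) ≈ 0.660.
Sum = Δx · [f(-0.35) + f(-0.05) + f(0.25) + f(0.55) + f(0.85)].
Sum ≈ 1.326.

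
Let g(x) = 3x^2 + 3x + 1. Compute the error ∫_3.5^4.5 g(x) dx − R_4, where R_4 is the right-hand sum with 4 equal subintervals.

Exact integral: ∫_3.5^4.5 g(x) dx = 61.25.
R_4 = 64.65625.
Error = 61.25 − 64.65625 = -3.40625.

-3.40625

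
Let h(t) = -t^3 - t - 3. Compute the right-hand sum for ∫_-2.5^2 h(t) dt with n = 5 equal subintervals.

Δt = (2 − (-2.5))/5 = 0.9.
Right endpoints: -1.6, -0.7, 0.2, 1.1, 2.
h(-1.6) = 2.696, h(-0.7) = -1.957, h(0.2) = -3.208, h(1.1) = -5.431, h(2) = -13.
Sum = Δt · [h(-1.6) + h(-0.7) + h(0.2) + h(1.1) + h(2)].
Sum = -18.81.

-18.81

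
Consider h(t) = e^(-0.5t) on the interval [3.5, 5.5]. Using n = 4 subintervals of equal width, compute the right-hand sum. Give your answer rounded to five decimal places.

Δt = (5.5 − 3.5)/4 = 0.5.
Right endpoints: 4, 4.5, 5, 5.5.
h(4) ≈ 0.13534, h(4.5) ≈ 0.10540, h(5) ≈ 0.08208, h(5.5) ≈ 0.06393.
Sum = Δt · [h(4) + h(4.5) + h(5) + h(5.5)].
Sum ≈ 0.19337.

0.19337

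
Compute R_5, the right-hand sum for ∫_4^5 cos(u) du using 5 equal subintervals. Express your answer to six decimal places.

-0.107717

Δu = (5 − 4)/5 = 0.2.
Right endpoints: 4.2, 4.4, 4.6, 4.8, 5.
f(4.2) ≈ -0.490261, f(4.4) ≈ -0.307333, f(4.6) ≈ -0.112153, f(4.8) ≈ 0.087499, f(5) ≈ 0.283662.
Sum = Δu · [f(4.2) + f(4.4) + f(4.6) + f(4.8) + f(5)].
Sum ≈ -0.107717.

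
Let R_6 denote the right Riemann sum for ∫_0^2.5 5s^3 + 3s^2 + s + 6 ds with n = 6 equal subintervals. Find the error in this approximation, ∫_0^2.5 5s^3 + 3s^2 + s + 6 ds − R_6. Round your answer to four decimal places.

Exact integral: ∫_0^2.5 f(s) ds = 82.578125.
R_6 ≈ 104.854601.
Error ≈ 82.578125 − 104.854601 ≈ -22.2765.

-22.2765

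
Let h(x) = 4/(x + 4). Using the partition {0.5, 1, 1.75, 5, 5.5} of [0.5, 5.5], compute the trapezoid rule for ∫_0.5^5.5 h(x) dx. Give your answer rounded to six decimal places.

Subinterval widths: 0.5, 0.75, 3.25, 0.5.
h(0.5) = 8/9, h(1) = 0.8, h(1.75) = 16/23, h(5) = 4/9, h(5.5) = 8/19.
On each subinterval the trapezoid contributes (Δx_i/2)·[h(x_{i-1}) + h(x_i)].
Sum ≈ 3.052123.

3.052123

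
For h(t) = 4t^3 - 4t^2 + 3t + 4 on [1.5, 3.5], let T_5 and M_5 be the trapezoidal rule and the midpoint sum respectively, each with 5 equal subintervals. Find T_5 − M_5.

2.08

T_5 = 116.72.
M_5 = 114.64.
T_5 − M_5 = 2.08.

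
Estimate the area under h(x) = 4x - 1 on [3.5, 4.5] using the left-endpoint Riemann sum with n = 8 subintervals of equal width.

Δx = (4.5 − 3.5)/8 = 0.125.
Left endpoints: 3.5, 3.625, 3.75, 3.875, 4, 4.125, 4.25, 4.375.
h(3.5) = 13, h(3.625) = 13.5, h(3.75) = 14, h(3.875) = 14.5, h(4) = 15, h(4.125) = 15.5, h(4.25) = 16, h(4.375) = 16.5.
Sum = Δx · [h(3.5) + h(3.625) + h(3.75) + ...].
Sum = 14.75.

14.75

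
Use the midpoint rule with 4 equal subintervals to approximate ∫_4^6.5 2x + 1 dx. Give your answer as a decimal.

Δx = (6.5 − 4)/4 = 0.625.
Midpoints: 4.3125, 4.9375, 5.5625, 6.1875.
f(4.3125) = 9.625, f(4.9375) = 10.875, f(5.5625) = 12.125, f(6.1875) = 13.375.
Sum = Δx · [f(4.3125) + f(4.9375) + f(5.5625) + f(6.1875)].
Sum = 28.75.

28.75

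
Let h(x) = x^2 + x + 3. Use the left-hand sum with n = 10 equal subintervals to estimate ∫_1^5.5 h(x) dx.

75.808125

Δx = (5.5 − 1)/10 = 0.45.
Left endpoints: 1, 1.45, 1.9, 2.35, 2.8, 3.25, 3.7, 4.15, 4.6, 5.05.
h(1) = 5, h(1.45) = 6.5525, h(1.9) = 8.51, h(2.35) = 10.8725, h(2.8) = 13.64, h(3.25) = 16.8125, h(3.7) = 20.39, h(4.15) = 24.3725, h(4.6) = 28.76, h(5.05) = 33.5525.
Sum = Δx · [h(1) + h(1.45) + h(1.9) + ...].
Sum = 75.808125.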